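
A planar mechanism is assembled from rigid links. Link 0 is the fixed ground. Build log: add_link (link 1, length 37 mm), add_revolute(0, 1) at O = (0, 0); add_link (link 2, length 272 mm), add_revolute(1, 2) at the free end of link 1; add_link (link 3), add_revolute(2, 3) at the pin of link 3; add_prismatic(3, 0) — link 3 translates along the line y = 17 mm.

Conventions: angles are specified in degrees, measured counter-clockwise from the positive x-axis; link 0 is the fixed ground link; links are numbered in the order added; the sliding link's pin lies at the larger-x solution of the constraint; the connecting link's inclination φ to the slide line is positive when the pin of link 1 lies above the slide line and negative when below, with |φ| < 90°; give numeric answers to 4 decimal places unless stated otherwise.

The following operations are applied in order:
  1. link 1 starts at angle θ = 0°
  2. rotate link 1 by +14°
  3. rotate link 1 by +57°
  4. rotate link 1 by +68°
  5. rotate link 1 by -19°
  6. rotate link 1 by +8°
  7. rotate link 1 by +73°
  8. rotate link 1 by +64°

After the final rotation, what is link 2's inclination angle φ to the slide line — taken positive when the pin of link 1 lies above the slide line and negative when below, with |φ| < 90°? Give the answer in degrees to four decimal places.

geometry: r = 37 mm, L = 272 mm, e = 17 mm; θ starts at 0°
rotate link 1 by +14°: θ ← 0° +14° = 14°
rotate link 1 by +57°: θ ← 14° +57° = 71°
rotate link 1 by +68°: θ ← 71° +68° = 139°
rotate link 1 by -19°: θ ← 139° -19° = 120°
rotate link 1 by +8°: θ ← 120° +8° = 128°
rotate link 1 by +73°: θ ← 128° +73° = 201°
rotate link 1 by +64°: θ ← 201° +64° = 265°
h = r sin θ − e = -36.859204 − 17 = -53.859204
sin φ = h / L = -53.859204 / 272 = -0.19801178
φ = arcsin(-0.19801178) = -11.420717°

-11.4207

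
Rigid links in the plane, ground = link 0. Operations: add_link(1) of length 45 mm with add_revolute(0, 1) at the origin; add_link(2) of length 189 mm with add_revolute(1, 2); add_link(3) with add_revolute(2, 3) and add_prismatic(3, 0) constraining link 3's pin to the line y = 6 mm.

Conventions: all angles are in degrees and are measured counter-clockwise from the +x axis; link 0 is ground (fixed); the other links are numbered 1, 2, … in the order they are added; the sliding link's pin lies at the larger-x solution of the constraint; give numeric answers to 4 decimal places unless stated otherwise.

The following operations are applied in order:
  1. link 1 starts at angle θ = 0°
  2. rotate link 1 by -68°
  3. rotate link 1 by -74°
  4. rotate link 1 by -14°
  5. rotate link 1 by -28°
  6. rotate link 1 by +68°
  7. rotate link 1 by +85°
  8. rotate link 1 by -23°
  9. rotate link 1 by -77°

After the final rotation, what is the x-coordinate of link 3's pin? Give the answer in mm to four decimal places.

geometry: r = 45 mm, L = 189 mm, e = 6 mm; θ starts at 0°
rotate link 1 by -68°: θ ← 0° -68° = -68°
rotate link 1 by -74°: θ ← -68° -74° = -142°
rotate link 1 by -14°: θ ← -142° -14° = -156°
rotate link 1 by -28°: θ ← -156° -28° = -184°
rotate link 1 by +68°: θ ← -184° +68° = -116°
rotate link 1 by +85°: θ ← -116° +85° = -31°
rotate link 1 by -23°: θ ← -31° -23° = -54°
rotate link 1 by -77°: θ ← -54° -77° = -131°
crank pin P = (r cos θ, r sin θ) = (-29.522656, -33.961931)
h = r sin θ − e = -33.961931 − 6 = -39.961931
x = r cos θ + √(L² − h²) = -29.522656 + 184.726945 = 155.204288

155.2043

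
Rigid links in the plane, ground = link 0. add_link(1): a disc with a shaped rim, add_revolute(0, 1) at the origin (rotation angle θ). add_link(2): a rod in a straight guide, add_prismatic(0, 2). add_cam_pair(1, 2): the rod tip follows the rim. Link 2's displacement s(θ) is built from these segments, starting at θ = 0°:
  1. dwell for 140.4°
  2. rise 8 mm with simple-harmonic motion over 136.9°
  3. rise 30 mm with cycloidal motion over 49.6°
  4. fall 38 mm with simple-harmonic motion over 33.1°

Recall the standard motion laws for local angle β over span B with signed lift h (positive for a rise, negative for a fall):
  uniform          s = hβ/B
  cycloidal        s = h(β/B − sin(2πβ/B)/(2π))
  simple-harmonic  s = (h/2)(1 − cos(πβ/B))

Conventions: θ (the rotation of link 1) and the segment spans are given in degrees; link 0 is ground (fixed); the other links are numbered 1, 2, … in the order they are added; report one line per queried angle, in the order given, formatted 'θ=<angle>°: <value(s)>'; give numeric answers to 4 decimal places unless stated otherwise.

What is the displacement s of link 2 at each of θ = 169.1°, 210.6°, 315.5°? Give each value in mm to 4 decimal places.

segment 1 (0° to 140.4°, dwell): s unchanged at 0.0000
θ = 169.1° falls in segment 2 (140.4° to 277.3°, simple-harmonic, h = 8): β = 169.1 − 140.4 = 28.7°, B = 136.9°; Δs = 8/2·(1 − cos(π·0.2096)) = 0.8366; s = 0.0000 + 0.8366 = 0.8366
θ = 210.6° falls in segment 2 (140.4° to 277.3°, simple-harmonic, h = 8): β = 210.6 − 140.4 = 70.2°, B = 136.9°; Δs = 8/2·(1 − cos(π·0.5128)) = 4.1606; s = 0.0000 + 4.1606 = 4.1606
segment 2 (140.4° to 277.3°, simple-harmonic, h = 8) is passed completely: s = 0.0000 + (8) = 8.0000
θ = 315.5° falls in segment 3 (277.3° to 326.9°, cycloidal, h = 30): β = 315.5 − 277.3 = 38.2°, B = 49.6°; Δs = 30·(0.7702 − sin(2π·0.7702)/(2π)) = 27.8412; s = 8.0000 + 27.8412 = 35.8412

θ=169.1°: 0.8366
θ=210.6°: 4.1606
θ=315.5°: 35.8412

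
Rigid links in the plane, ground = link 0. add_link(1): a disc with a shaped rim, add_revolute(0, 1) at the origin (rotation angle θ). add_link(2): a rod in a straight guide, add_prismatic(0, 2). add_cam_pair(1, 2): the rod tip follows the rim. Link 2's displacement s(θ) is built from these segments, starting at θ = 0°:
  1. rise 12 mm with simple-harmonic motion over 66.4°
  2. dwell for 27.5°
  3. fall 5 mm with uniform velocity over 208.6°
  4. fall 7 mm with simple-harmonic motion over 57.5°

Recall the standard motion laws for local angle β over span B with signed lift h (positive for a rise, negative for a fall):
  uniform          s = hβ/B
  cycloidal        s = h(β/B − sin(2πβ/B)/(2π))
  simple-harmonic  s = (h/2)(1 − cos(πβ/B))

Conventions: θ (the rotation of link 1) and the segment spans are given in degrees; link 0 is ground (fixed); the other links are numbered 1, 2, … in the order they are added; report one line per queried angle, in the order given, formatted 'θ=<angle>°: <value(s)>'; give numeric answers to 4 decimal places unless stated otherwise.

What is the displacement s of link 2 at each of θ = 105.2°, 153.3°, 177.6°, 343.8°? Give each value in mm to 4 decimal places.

segment 1 (0° to 66.4°, simple-harmonic, h = 12) is passed completely: s = 0.0000 + (12) = 12.0000
segment 2 (66.4° to 93.9°, dwell): s unchanged at 12.0000
θ = 105.2° falls in segment 3 (93.9° to 302.5°, uniform, h = -5): β = 105.2 − 93.9 = 11.3°, B = 208.6°; Δs = -5·11.3/208.6 = -0.2709; s = 12.0000 − 0.2709 = 11.7291
θ = 153.3° falls in segment 3 (93.9° to 302.5°, uniform, h = -5): β = 153.3 − 93.9 = 59.4°, B = 208.6°; Δs = -5·59.4/208.6 = -1.4238; s = 12.0000 − 1.4238 = 10.5762
θ = 177.6° falls in segment 3 (93.9° to 302.5°, uniform, h = -5): β = 177.6 − 93.9 = 83.7°, B = 208.6°; Δs = -5·83.7/208.6 = -2.0062; s = 12.0000 − 2.0062 = 9.9938
segment 3 (93.9° to 302.5°, uniform, h = -5) is passed completely: s = 12.0000 + (-5) = 7.0000
θ = 343.8° falls in segment 4 (302.5° to 360°, simple-harmonic, h = -7): β = 343.8 − 302.5 = 41.3°, B = 57.5°; Δs = -7/2·(1 − cos(π·0.7183)) = -5.7162; s = 7.0000 − 5.7162 = 1.2838

θ=105.2°: 11.7291
θ=153.3°: 10.5762
θ=177.6°: 9.9938
θ=343.8°: 1.2838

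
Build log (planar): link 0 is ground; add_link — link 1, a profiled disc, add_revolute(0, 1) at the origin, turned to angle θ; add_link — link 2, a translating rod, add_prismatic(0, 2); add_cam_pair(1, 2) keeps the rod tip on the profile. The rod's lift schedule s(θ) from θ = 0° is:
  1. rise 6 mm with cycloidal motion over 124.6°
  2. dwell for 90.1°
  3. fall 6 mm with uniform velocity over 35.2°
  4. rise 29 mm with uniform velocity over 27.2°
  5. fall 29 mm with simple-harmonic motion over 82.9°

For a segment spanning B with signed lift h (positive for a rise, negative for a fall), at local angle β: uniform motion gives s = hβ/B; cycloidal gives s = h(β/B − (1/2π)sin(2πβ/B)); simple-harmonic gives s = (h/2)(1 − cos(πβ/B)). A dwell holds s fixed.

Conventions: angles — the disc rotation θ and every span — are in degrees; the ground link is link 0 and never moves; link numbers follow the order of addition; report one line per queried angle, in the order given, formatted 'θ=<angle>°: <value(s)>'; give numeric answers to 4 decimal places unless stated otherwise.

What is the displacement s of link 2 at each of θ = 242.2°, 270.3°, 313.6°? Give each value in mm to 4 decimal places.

seg 1 [0°–124.6°] cycloidal, h=6: full span → s += 6 → s = 6.0000
seg 2 [124.6°–214.7°] dwell: s stays 6.0000
seg 3 [214.7°–249.9°] uniform, h=-6: θ=242.2° here. β=27.5, B=35.2. -6·27.5/35.2 = -4.6875 → s = 1.3125
seg 3 [214.7°–249.9°] uniform, h=-6: full span → s += -6 → s = 0.0000
seg 4 [249.9°–277.1°] uniform, h=29: θ=270.3° here. β=20.4, B=27.2. 29·20.4/27.2 = 21.7500 → s = 21.7500
seg 4 [249.9°–277.1°] uniform, h=29: full span → s += 29 → s = 29.0000
seg 5 [277.1°–360°] simple-harmonic, h=-29: θ=313.6° here. β=36.5, B=82.9. -29/2·(1 − cos(π·0.4403)) = -11.7959 → s = 17.2041

θ=242.2°: 1.3125
θ=270.3°: 21.7500
θ=313.6°: 17.2041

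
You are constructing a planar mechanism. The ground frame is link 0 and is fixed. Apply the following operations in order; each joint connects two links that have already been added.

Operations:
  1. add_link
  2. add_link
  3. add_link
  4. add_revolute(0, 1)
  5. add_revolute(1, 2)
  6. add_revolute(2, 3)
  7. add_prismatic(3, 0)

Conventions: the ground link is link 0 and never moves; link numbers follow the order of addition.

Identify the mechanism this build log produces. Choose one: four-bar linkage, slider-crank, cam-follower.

links: 4 (incl. ground); joints: 3 revolute, 1 prismatic, 0 higher (cam) pair, forming one closed loop
4 links, 3 revolutes + 1 prismatic in one loop → slider-crank

slider-crank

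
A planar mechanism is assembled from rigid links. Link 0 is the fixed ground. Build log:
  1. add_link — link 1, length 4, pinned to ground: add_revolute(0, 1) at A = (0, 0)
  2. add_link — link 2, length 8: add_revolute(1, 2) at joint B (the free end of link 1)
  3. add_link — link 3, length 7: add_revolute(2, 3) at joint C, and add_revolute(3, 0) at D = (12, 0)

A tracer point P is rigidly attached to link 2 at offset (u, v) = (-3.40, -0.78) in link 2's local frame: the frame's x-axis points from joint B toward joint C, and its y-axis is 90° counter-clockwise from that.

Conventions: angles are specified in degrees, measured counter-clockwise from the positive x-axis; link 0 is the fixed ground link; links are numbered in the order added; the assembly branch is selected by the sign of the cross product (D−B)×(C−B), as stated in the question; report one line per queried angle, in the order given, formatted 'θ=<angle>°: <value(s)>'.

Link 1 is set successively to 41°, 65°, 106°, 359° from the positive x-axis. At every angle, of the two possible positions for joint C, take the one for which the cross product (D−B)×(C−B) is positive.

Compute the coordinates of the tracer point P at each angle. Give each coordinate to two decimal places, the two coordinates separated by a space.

A=(0,0), D=(12.00,0)
θ=41°: B = A + 4.00·(cos41°, sin41°) = (3.0188, 2.6242)
θ=41°: |BD| = 9.3567
θ=41°: circle(B,8.00) ∩ circle(D,7.00): a=5.4799, h=5.8284
θ=41°:   candidates: C₊=(9.9135,6.6818) cross=54.535; C₋=(6.6441,-4.5072) cross=-54.535
θ=41°:   branch + wants cross > 0 → take C=(9.9135,6.6818) (cross=54.535)
θ=41°: ex = (C−B)/|BC| = (0.8618,0.5072); ey = (-0.5072,0.8618)
θ=41°: P = B + -3.40·ex + -0.78·ey = (0.4842,0.2275)
θ=65°: B = A + 4.00·(cos65°, sin65°) = (1.6905, 3.6252)
θ=65°: |BD| = 10.9283
θ=65°: circle(B,8.00) ∩ circle(D,7.00): a=6.1505, h=5.1158
θ=65°:   candidates: C₊=(9.1897,6.4111) cross=55.908; C₋=(5.7956,-3.2412) cross=-55.908
θ=65°:   branch + wants cross > 0 → take C=(9.1897,6.4111) (cross=55.908)
θ=65°: ex = (C−B)/|BC| = (0.9374,0.3482); ey = (-0.3482,0.9374)
θ=65°: P = B + -3.40·ex + -0.78·ey = (-1.2251,1.7101)
θ=106°: B = A + 4.00·(cos106°, sin106°) = (-1.1025, 3.8450)
θ=106°: |BD| = 13.6551
θ=106°: circle(B,8.00) ∩ circle(D,7.00): a=7.3768, h=3.0956
θ=106°:   candidates: C₊=(6.8474,4.7383) cross=42.271; C₋=(5.1041,-1.2025) cross=-42.271
θ=106°:   branch + wants cross > 0 → take C=(6.8474,4.7383) (cross=42.271)
θ=106°: ex = (C−B)/|BC| = (0.9937,0.1117); ey = (-0.1117,0.9937)
θ=106°: P = B + -3.40·ex + -0.78·ey = (-4.3942,2.6903)
θ=359°: B = A + 4.00·(cos359°, sin359°) = (3.9994, -0.0698)
θ=359°: |BD| = 8.0009
θ=359°: circle(B,8.00) ∩ circle(D,7.00): a=4.9378, h=6.2943
θ=359°:   candidates: C₊=(8.8821,6.2673) cross=50.360; C₋=(8.9920,-6.3207) cross=-50.360
θ=359°:   branch + wants cross > 0 → take C=(8.8821,6.2673) (cross=50.360)
θ=359°: ex = (C−B)/|BC| = (0.6103,0.7921); ey = (-0.7921,0.6103)
θ=359°: P = B + -3.40·ex + -0.78·ey = (2.5421,-3.2391)

θ=41°: 0.48 0.23
θ=65°: -1.23 1.71
θ=106°: -4.39 2.69
θ=359°: 2.54 -3.24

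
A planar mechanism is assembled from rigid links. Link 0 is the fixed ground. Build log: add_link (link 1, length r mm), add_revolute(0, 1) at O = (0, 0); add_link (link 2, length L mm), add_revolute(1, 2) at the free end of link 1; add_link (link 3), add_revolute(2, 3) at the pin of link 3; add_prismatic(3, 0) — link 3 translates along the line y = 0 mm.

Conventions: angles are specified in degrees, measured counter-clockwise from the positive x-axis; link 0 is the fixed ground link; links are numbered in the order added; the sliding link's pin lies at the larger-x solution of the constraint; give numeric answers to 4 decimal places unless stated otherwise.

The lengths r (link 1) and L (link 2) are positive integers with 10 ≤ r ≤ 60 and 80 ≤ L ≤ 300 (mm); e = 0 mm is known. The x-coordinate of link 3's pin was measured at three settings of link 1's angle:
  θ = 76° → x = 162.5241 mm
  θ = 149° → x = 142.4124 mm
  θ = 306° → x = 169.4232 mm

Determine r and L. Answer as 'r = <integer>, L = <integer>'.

constraint per measurement: (x − r cos θ)² + (r sin θ − e)² = L²
subtracting the θ₁ and θ₂ equations cancels the r² and L² terms:
r = (x₁² − x₂²) / (2[(x₁cos θ₁ + e sin θ₁) − (x₂cos θ₂ + e sin θ₂)]) = 19.0000 → r = 19
L² = (x₁ − r cos θ₁)² + (r sin θ₁ − e)² = 25280.9938 → L = 159.0000 → L = 159
check at θ₃=306°: x = 169.4232 (printed 169.4232) ✓

r = 19, L = 159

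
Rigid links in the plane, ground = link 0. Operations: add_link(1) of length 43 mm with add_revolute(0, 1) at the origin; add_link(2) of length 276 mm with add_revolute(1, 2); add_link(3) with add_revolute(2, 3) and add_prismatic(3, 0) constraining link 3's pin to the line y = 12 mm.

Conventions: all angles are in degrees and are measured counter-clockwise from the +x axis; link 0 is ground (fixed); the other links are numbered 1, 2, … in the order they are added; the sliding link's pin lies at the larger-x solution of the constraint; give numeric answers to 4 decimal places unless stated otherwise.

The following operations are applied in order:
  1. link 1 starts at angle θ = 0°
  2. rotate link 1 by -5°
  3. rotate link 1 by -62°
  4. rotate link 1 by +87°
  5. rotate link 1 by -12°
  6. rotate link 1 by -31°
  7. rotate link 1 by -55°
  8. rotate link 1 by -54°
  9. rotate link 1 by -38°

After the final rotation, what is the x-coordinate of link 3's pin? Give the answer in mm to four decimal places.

geometry: r = 43 mm, L = 276 mm, e = 12 mm; θ starts at 0°
rotate link 1 by -5°: θ ← 0° -5° = -5°
rotate link 1 by -62°: θ ← -5° -62° = -67°
rotate link 1 by +87°: θ ← -67° +87° = 20°
rotate link 1 by -12°: θ ← 20° -12° = 8°
rotate link 1 by -31°: θ ← 8° -31° = -23°
rotate link 1 by -55°: θ ← -23° -55° = -78°
rotate link 1 by -54°: θ ← -78° -54° = -132°
rotate link 1 by -38°: θ ← -132° -38° = -170°
crank pin P = (r cos θ, r sin θ) = (-42.346733, -7.466872)
h = r sin θ − e = -7.466872 − 12 = -19.466872
x = r cos θ + √(L² − h²) = -42.346733 + 275.312624 = 232.965891

232.9659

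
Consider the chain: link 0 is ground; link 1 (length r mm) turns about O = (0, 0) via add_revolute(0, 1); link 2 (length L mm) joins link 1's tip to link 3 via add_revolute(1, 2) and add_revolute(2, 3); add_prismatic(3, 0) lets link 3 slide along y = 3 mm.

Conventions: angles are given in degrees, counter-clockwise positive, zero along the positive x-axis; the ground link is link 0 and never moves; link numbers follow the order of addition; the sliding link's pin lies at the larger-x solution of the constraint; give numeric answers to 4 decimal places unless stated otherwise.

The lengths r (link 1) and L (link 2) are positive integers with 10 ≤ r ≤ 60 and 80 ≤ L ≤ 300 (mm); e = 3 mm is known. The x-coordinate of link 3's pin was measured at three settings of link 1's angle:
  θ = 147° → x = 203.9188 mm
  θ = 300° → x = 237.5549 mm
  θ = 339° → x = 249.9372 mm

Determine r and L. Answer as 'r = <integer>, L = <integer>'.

constraint per measurement: (x − r cos θ)² + (r sin θ − e)² = L²
subtracting the θ₁ and θ₂ equations cancels the r² and L² terms:
r = (x₁² − x₂²) / (2[(x₁cos θ₁ + e sin θ₁) − (x₂cos θ₂ + e sin θ₂)]) = 26.0000 → r = 26
L² = (x₁ − r cos θ₁)² + (r sin θ₁ − e)² = 51075.9895 → L = 226.0000 → L = 226
check at θ₃=339°: x = 249.9372 (printed 249.9372) ✓

r = 26, L = 226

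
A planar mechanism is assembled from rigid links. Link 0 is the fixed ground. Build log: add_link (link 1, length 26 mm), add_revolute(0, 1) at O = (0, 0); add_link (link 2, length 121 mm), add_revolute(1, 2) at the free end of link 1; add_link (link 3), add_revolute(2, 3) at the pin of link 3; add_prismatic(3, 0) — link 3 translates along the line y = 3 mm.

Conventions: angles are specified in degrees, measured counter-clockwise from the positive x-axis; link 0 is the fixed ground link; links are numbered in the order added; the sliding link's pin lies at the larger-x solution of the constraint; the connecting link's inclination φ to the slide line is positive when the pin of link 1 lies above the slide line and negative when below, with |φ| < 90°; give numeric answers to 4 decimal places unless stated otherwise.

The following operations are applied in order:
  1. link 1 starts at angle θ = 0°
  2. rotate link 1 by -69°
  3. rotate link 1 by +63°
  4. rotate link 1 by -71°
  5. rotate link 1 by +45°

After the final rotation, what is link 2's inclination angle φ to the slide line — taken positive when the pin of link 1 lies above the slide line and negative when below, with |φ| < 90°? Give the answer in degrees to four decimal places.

geometry: r = 26 mm, L = 121 mm, e = 3 mm; θ starts at 0°
rotate link 1 by -69°: θ ← 0° -69° = -69°
rotate link 1 by +63°: θ ← -69° +63° = -6°
rotate link 1 by -71°: θ ← -6° -71° = -77°
rotate link 1 by +45°: θ ← -77° +45° = -32°
h = r sin θ − e = -13.777901 − 3 = -16.777901
sin φ = h / L = -16.777901 / 121 = -0.13866034
φ = arcsin(-0.13866034) = -7.970333°

-7.9703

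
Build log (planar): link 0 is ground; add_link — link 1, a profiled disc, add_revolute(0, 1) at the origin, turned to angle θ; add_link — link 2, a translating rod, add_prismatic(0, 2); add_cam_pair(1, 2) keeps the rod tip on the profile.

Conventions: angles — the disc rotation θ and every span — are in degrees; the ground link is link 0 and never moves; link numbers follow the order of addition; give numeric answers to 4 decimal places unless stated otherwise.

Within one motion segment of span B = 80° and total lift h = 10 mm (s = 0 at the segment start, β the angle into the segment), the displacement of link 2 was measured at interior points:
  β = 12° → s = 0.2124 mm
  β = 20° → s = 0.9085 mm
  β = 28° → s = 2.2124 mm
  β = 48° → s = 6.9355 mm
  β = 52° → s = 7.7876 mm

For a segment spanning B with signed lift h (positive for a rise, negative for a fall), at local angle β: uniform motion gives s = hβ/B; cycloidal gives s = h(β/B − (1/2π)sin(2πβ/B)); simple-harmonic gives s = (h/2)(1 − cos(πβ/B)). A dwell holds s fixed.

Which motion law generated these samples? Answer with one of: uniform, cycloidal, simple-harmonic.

candidates at β/B = r: uniform s = h·r (linear in β); cycloidal s = h·(r − sin(2πr)/(2π)); simple-harmonic s = (h/2)(1 − cos(πr))
β=12°: printed 0.2124 | uniform 1.5000, cycloidal 0.2124, simple-harmonic 0.5450
β=20°: printed 0.9085 | uniform 2.5000, cycloidal 0.9085, simple-harmonic 1.4645
β=28°: printed 2.2124 | uniform 3.5000, cycloidal 2.2124, simple-harmonic 2.7300
β=48°: printed 6.9355 | uniform 6.0000, cycloidal 6.9355, simple-harmonic 6.5451
β=52°: printed 7.7876 | uniform 6.5000, cycloidal 7.7876, simple-harmonic 7.2700
only one law matches every sample → cycloidal

cycloidal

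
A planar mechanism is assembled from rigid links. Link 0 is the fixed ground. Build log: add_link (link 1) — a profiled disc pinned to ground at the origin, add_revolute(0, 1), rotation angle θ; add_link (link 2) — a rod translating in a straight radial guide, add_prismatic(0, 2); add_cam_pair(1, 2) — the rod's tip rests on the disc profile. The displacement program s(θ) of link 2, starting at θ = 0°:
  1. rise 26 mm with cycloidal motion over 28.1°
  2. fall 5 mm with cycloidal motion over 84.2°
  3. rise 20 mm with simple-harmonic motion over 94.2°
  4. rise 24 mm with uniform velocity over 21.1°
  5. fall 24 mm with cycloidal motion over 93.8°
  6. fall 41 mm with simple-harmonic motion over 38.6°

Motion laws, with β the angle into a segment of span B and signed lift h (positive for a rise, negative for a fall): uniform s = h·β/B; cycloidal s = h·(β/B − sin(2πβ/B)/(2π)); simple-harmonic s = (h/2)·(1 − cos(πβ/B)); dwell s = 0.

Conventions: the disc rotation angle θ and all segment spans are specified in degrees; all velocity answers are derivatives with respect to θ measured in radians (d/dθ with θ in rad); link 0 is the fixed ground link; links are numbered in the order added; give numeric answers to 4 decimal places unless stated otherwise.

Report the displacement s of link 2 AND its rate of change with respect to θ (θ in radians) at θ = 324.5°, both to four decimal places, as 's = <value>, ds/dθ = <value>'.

seg 1 [0°–28.1°] cycloidal, h=26: full span → s += 26 → s = 26.0000
seg 2 [28.1°–112.3°] cycloidal, h=-5: full span → s += -5 → s = 21.0000
seg 3 [112.3°–206.5°] simple-harmonic, h=20: full span → s += 20 → s = 41.0000
seg 4 [206.5°–227.6°] uniform, h=24: full span → s += 24 → s = 65.0000
seg 5 [227.6°–321.4°] cycloidal, h=-24: full span → s += -24 → s = 41.0000
seg 6 [321.4°–360°] simple-harmonic, h=-41: θ=324.5° here. β=3.1, B=38.6. -41/2·(1 − cos(π·0.0803)) = -0.6490 → s = 40.3510
velocity in seg [321.4°–360°] (simple-harmonic), θ in radians: β = 3.1° = 0.0541 rad, B = 38.6° = 0.6737 rad; ds/dθ = (πh/(2B)) sin(πβ/B) = (π·(-41)/(2·0.6737)) sin(π·0.0803) = -23.864143 mm/rad

s = 40.3510, ds/dθ = -23.8641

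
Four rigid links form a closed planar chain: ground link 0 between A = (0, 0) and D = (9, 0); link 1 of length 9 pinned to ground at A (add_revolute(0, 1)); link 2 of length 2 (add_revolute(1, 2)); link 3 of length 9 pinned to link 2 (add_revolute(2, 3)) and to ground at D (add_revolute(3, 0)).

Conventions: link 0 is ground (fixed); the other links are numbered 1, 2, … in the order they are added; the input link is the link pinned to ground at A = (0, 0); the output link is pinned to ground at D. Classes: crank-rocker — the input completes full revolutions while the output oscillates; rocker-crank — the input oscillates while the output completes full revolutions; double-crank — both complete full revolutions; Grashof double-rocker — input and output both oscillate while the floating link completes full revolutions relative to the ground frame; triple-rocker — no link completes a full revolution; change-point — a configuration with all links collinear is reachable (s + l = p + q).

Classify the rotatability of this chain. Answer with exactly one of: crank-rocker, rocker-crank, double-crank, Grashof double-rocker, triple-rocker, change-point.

lengths: ground=9, input=9, coupler=2, output=9
sorted: s=2 (shortest), l=9 (longest), p+q=18
s + l = 11 vs p + q = 18
s + l < p + q (Grashof) with shortest = coupler link → Grashof double-rocker

Grashof double-rocker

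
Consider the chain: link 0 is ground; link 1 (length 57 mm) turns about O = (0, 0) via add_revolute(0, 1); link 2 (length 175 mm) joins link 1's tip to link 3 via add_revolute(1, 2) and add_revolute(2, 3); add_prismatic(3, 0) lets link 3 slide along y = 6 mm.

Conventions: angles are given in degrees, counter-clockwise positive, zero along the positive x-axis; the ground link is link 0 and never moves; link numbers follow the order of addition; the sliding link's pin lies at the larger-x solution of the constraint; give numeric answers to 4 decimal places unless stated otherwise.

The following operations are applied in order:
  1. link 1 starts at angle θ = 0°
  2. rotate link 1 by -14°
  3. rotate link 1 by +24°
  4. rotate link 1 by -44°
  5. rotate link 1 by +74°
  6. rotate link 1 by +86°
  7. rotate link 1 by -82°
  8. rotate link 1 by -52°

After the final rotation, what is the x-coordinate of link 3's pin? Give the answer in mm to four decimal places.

geometry: r = 57 mm, L = 175 mm, e = 6 mm; θ starts at 0°
rotate link 1 by -14°: θ ← 0° -14° = -14°
rotate link 1 by +24°: θ ← -14° +24° = 10°
rotate link 1 by -44°: θ ← 10° -44° = -34°
rotate link 1 by +74°: θ ← -34° +74° = 40°
rotate link 1 by +86°: θ ← 40° +86° = 126°
rotate link 1 by -82°: θ ← 126° -82° = 44°
rotate link 1 by -52°: θ ← 44° -52° = -8°
crank pin P = (r cos θ, r sin θ) = (56.445280, -7.932867)
h = r sin θ − e = -7.932867 − 6 = -13.932867
x = r cos θ + √(L² − h²) = 56.445280 + 174.444476 = 230.889756

230.8898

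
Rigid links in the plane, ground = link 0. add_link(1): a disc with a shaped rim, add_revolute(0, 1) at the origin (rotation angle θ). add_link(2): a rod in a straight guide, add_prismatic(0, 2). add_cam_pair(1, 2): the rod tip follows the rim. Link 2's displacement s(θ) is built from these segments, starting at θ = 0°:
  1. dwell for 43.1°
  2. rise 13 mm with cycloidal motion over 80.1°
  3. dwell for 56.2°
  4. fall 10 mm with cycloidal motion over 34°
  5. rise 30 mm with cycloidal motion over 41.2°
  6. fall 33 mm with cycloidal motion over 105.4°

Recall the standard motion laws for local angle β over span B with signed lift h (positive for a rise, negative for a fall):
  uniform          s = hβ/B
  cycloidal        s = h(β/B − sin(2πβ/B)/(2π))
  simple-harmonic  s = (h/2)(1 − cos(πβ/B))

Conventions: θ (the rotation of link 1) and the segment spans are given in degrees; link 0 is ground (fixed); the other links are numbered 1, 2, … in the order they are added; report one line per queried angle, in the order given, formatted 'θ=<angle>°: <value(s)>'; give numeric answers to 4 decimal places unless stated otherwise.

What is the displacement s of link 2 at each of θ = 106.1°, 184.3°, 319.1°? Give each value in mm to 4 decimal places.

segment 1 (0° to 43.1°, dwell): s unchanged at 0.0000
θ = 106.1° falls in segment 2 (43.1° to 123.2°, cycloidal, h = 13): β = 106.1 − 43.1 = 63°, B = 80.1°; Δs = 13·(0.7865 − sin(2π·0.7865)/(2π)) = 12.2395; s = 0.0000 + 12.2395 = 12.2395
segment 2 (43.1° to 123.2°, cycloidal, h = 13) is passed completely: s = 0.0000 + (13) = 13.0000
segment 3 (123.2° to 179.4°, dwell): s unchanged at 13.0000
θ = 184.3° falls in segment 4 (179.4° to 213.4°, cycloidal, h = -10): β = 184.3 − 179.4 = 4.9°, B = 34°; Δs = -10·(0.1441 − sin(2π·0.1441)/(2π)) = -0.1890; s = 13.0000 − 0.1890 = 12.8110
segment 4 (179.4° to 213.4°, cycloidal, h = -10) is passed completely: s = 13.0000 + (-10) = 3.0000
segment 5 (213.4° to 254.6°, cycloidal, h = 30) is passed completely: s = 3.0000 + (30) = 33.0000
θ = 319.1° falls in segment 6 (254.6° to 360°, cycloidal, h = -33): β = 319.1 − 254.6 = 64.5°, B = 105.4°; Δs = -33·(0.6120 − sin(2π·0.6120)/(2π)) = -23.5918; s = 33.0000 − 23.5918 = 9.4082

θ=106.1°: 12.2395
θ=184.3°: 12.8110
θ=319.1°: 9.4082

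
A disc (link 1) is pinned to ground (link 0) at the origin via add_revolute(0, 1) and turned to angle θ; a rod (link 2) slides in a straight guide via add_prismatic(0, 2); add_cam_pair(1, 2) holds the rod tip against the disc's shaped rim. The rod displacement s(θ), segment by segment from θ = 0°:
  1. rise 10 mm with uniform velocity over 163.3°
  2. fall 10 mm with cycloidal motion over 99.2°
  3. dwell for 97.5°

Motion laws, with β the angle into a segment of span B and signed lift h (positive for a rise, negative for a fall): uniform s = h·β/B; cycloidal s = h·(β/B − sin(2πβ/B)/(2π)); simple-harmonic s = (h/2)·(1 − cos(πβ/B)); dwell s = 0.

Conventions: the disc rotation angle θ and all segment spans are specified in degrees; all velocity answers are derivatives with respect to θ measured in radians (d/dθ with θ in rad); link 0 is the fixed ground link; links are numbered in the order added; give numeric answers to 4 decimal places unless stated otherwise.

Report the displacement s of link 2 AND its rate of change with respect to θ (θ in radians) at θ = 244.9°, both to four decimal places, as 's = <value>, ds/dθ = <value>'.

segment 1 (0° to 163.3°, uniform, h = 10) is passed completely: s = 0.0000 + (10) = 10.0000
θ = 244.9° falls in segment 2 (163.3° to 262.5°, cycloidal, h = -10): β = 244.9 − 163.3 = 81.6°, B = 99.2°; Δs = -10·(0.8226 − sin(2π·0.8226)/(2π)) = -9.6547; s = 10.0000 − 9.6547 = 0.3453
velocity in seg [163.3°–262.5°] (cycloidal), θ in radians: β = 81.6° = 1.4242 rad, B = 99.2° = 1.7314 rad; ds/dθ = (h/B)(1 − cos(2πβ/B)) = ((-10)/1.7314)(1 − cos(2π·0.8226)) = -3.232163 mm/rad

s = 0.3453, ds/dθ = -3.2322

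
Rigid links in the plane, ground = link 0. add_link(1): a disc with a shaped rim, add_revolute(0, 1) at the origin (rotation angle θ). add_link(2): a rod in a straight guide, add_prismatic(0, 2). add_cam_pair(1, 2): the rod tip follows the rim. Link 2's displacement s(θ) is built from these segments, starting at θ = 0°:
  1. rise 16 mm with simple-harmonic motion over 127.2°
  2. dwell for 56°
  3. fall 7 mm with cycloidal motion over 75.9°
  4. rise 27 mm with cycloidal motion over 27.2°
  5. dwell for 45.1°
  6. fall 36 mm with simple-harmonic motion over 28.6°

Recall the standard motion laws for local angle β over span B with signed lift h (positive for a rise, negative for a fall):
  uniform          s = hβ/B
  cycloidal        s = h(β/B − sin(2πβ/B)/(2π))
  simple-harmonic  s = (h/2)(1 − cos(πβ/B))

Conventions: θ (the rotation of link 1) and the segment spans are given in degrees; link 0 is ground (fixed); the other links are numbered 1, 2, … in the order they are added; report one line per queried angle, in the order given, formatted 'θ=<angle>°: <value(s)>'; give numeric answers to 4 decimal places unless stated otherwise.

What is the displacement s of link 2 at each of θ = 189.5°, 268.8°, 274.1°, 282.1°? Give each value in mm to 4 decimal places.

segment 1 (0° to 127.2°, simple-harmonic, h = 16) is passed completely: s = 0.0000 + (16) = 16.0000
segment 2 (127.2° to 183.2°, dwell): s unchanged at 16.0000
θ = 189.5° falls in segment 3 (183.2° to 259.1°, cycloidal, h = -7): β = 189.5 − 183.2 = 6.3°, B = 75.9°; Δs = -7·(0.0830 − sin(2π·0.0830)/(2π)) = -0.0260; s = 16.0000 − 0.0260 = 15.9740
segment 3 (183.2° to 259.1°, cycloidal, h = -7) is passed completely: s = 16.0000 + (-7) = 9.0000
θ = 268.8° falls in segment 4 (259.1° to 286.3°, cycloidal, h = 27): β = 268.8 − 259.1 = 9.7°, B = 27.2°; Δs = 27·(0.3566 − sin(2π·0.3566)/(2π)) = 6.2602; s = 9.0000 + 6.2602 = 15.2602
θ = 274.1° falls in segment 4 (259.1° to 286.3°, cycloidal, h = 27): β = 274.1 − 259.1 = 15°, B = 27.2°; Δs = 27·(0.5515 − sin(2π·0.5515)/(2π)) = 16.2553; s = 9.0000 + 16.2553 = 25.2553
θ = 282.1° falls in segment 4 (259.1° to 286.3°, cycloidal, h = 27): β = 282.1 − 259.1 = 23°, B = 27.2°; Δs = 27·(0.8456 − sin(2π·0.8456)/(2π)) = 26.3760; s = 9.0000 + 26.3760 = 35.3760

θ=189.5°: 15.9740
θ=268.8°: 15.2602
θ=274.1°: 25.2553
θ=282.1°: 35.3760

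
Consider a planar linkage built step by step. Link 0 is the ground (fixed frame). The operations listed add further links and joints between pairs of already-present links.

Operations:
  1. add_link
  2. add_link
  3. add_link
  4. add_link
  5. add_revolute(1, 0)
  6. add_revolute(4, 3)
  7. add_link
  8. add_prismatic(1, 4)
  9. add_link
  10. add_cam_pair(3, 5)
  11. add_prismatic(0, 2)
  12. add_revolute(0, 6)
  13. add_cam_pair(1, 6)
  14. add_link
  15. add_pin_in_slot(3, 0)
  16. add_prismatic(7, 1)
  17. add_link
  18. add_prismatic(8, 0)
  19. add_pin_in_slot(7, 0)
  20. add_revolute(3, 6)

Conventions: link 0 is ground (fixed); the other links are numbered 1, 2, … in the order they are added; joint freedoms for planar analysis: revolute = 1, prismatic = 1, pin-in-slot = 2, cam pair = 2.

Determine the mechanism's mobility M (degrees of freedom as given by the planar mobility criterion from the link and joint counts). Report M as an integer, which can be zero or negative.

(L,J1,J2)=(1,0,0); link0 fixed
link1: (2,0,0)
link2: (3,0,0)
link3: (4,0,0)
link4: (5,0,0)
R 1-0 [J1]: (5,1,0)
R 4-3 [J1]: (5,2,0)
link5: (6,2,0)
P 1-4 [J1]: (6,3,0)
link6: (7,3,0)
C 3-5 [J2]: (7,3,1)
P 0-2 [J1]: (7,4,1)
R 0-6 [J1]: (7,5,1)
C 1-6 [J2]: (7,5,2)
link7: (8,5,2)
PS 3-0 [J2]: (8,5,3)
P 7-1 [J1]: (8,6,3)
link8: (9,6,3)
P 8-0 [J1]: (9,7,3)
PS 7-0 [J2]: (9,7,4)
R 3-6 [J1]: (9,8,4)
Grübler: 3·8 − 2·8 − 4 = 4

M = 4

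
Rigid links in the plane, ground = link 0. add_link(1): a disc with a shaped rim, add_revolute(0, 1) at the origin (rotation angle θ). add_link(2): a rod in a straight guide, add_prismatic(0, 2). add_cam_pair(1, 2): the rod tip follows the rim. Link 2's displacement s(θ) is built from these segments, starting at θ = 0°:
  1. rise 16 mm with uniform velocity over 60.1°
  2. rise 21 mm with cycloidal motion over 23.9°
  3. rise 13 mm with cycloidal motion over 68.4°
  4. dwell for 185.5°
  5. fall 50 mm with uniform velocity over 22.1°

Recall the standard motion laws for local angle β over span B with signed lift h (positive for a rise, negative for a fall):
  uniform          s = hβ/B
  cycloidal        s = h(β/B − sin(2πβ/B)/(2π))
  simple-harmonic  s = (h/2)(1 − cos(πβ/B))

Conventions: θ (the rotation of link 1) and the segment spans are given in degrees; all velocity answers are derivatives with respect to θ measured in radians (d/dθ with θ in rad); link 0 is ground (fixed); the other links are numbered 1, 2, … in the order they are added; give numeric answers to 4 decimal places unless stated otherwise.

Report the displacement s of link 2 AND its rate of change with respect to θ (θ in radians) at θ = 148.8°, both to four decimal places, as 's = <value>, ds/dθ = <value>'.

segment 1 (0° to 60.1°, uniform, h = 16) is passed completely: s = 0.0000 + (16) = 16.0000
segment 2 (60.1° to 84°, cycloidal, h = 21) is passed completely: s = 16.0000 + (21) = 37.0000
θ = 148.8° falls in segment 3 (84° to 152.4°, cycloidal, h = 13): β = 148.8 − 84 = 64.8°, B = 68.4°; Δs = 13·(0.9474 − sin(2π·0.9474)/(2π)) = 12.9876; s = 37.0000 + 12.9876 = 49.9876
velocity in seg [84°–152.4°] (cycloidal), θ in radians: β = 64.8° = 1.1310 rad, B = 68.4° = 1.1938 rad; ds/dθ = (h/B)(1 − cos(2πβ/B)) = (13/1.1938)(1 − cos(2π·0.9474)) = 0.590026 mm/rad

s = 49.9876, ds/dθ = 0.5900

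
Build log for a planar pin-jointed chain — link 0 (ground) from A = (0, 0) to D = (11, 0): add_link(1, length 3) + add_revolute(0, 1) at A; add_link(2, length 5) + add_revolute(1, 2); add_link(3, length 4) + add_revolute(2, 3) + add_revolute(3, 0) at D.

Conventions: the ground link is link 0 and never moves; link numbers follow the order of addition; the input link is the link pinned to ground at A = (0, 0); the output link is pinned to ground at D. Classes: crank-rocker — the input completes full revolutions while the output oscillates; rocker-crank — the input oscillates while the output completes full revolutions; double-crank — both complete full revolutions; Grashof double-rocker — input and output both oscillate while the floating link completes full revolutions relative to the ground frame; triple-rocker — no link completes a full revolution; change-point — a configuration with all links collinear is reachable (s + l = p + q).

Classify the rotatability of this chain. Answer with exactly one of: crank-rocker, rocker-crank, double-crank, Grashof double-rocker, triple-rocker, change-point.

lengths: ground=11, input=3, coupler=5, output=4
sorted: s=3 (shortest), l=11 (longest), p+q=9
s + l = 14 vs p + q = 9
s + l > p + q → non-Grashof → no link fully rotates → triple-rocker

triple-rocker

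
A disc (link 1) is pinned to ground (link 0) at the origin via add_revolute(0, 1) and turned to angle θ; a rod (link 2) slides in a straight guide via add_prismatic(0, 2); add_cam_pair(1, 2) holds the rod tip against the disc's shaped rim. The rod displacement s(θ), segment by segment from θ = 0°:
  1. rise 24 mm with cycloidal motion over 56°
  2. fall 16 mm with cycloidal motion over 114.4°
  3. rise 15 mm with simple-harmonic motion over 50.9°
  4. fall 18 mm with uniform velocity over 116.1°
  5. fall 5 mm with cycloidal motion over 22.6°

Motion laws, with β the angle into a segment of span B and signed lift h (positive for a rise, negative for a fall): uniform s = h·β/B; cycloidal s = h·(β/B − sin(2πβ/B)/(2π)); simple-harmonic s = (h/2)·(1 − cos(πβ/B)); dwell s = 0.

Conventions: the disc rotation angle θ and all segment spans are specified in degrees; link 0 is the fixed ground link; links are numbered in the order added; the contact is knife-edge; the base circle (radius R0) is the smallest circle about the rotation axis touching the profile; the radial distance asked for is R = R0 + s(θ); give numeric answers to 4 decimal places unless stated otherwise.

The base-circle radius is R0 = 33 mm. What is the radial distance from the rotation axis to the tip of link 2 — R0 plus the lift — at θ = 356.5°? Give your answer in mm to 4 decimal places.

segment 1 (0° to 56°, cycloidal, h = 24) is passed completely: s = 0.0000 + (24) = 24.0000
segment 2 (56° to 170.4°, cycloidal, h = -16) is passed completely: s = 24.0000 + (-16) = 8.0000
segment 3 (170.4° to 221.3°, simple-harmonic, h = 15) is passed completely: s = 8.0000 + (15) = 23.0000
segment 4 (221.3° to 337.4°, uniform, h = -18) is passed completely: s = 23.0000 + (-18) = 5.0000
θ = 356.5° falls in segment 5 (337.4° to 360°, cycloidal, h = -5): β = 356.5 − 337.4 = 19.1°, B = 22.6°; Δs = -5·(0.8451 − sin(2π·0.8451)/(2π)) = -4.8835; s = 5.0000 − 4.8835 = 0.1165
R = R0 + s = 33 + 0.1165 = 33.1165

33.1165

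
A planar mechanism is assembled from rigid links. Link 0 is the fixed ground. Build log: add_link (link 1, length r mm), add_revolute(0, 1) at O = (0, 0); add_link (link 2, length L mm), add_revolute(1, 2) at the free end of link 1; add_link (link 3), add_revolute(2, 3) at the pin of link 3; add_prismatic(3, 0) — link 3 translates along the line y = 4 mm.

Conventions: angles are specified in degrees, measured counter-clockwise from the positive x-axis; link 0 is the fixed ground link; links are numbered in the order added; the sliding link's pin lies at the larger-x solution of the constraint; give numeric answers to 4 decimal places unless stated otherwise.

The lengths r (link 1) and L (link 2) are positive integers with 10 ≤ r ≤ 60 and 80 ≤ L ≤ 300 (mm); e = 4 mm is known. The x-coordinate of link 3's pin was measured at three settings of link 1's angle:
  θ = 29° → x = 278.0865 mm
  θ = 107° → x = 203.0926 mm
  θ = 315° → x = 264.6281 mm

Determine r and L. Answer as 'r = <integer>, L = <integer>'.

constraint per measurement: (x − r cos θ)² + (r sin θ − e)² = L²
subtracting the θ₁ and θ₂ equations cancels the r² and L² terms:
r = (x₁² − x₂²) / (2[(x₁cos θ₁ + e sin θ₁) − (x₂cos θ₂ + e sin θ₂)]) = 60.0000 → r = 60
L² = (x₁ − r cos θ₁)² + (r sin θ₁ − e)² = 51529.0009 → L = 227.0000 → L = 227
check at θ₃=315°: x = 264.6281 (printed 264.6281) ✓

r = 60, L = 227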